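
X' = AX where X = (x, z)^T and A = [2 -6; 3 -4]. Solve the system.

Coefficient matrix A = [[2, -6], [3, -4]].
Characteristic polynomial det(A - λI) = λ^2 + 2λ + 10 = 0.
Eigenvalues λ = -1 ± 3i (complex conjugate pair).
For λ=-1+3i: an eigenvector is (1,1) - i(-1,0) = (1 + i, 1).
A real fundamental pair from Re and Im of e^((-1+3i)t)v: X_1 = e^(-t)(cos(3t)·(1,1) + sin(3t)·(-1,0)), X_2 = e^(-t)(sin(3t)·(1,1) - cos(3t)·(-1,0)).
General solution: c_1X_1 + c_2X_2.

x(t) = -c_1e^(-t)sin(3t) + c_1e^(-t)cos(3t) + c_2e^(-t)sin(3t) + c_2e^(-t)cos(3t), z(t) = c_1e^(-t)cos(3t) + c_2e^(-t)sin(3t)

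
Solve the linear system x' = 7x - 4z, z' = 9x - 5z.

Coefficient matrix A = [[7, -4], [9, -5]].
Characteristic polynomial det(A - λI) = λ^2 - 2λ + 1 = 0.
Single eigenvalue λ = 1 with algebraic multiplicity 2.
Eigenvector v = (-2,-3); generalized eigenvector w with (A-λI)w=v is (1,2).
General solution: e^(t)[c_1·v + c_2·(t·v + w)].

x(t) = -2c_1e^(t) - 2c_2te^(t) + c_2e^(t), z(t) = -3c_1e^(t) - 3c_2te^(t) + 2c_2e^(t)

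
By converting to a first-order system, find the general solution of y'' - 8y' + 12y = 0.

y(t) = K_1e^(2t) + K_2e^(6t)

Let x_1 = y, x_2 = y'. Then x_1' = x_2 and x_2' = -12x_1 + 8x_2.
A = [[0,1],[-12,8]]; det(A-λI) = λ^2 - 8λ + 12.
Eigenvalues λ = 2, 6 with eigenvectors (1,2), (1,6).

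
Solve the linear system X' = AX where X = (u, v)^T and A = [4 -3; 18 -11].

Coefficient matrix A = [[4, -3], [18, -11]].
Characteristic polynomial det(A - λI) = λ^2 + 7λ + 10 = 0.
Eigenvalues λ = -2, -5.
For λ=-2: (A-λI) row 1 is [6, -3], so an eigenvector is (-1, -2).
For λ=-5: (A-λI) row 1 is [9, -3], so an eigenvector is (1, 3).
General solution: c_1e^(-2t)(-1,-2) + c_2e^(-5t)(1,3).

u(t) = -c_1e^(-2t) + c_2e^(-5t), v(t) = -2c_1e^(-2t) + 3c_2e^(-5t)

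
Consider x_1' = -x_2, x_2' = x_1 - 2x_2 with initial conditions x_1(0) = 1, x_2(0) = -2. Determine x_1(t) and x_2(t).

x_1(t) = 3te^(-t) + e^(-t), x_2(t) = 3te^(-t) - 2e^(-t)

Coefficient matrix A = [[0, -1], [1, -2]].
Characteristic polynomial det(A - λI) = λ^2 + 2λ + 1 = 0.
Single eigenvalue λ = -1 with algebraic multiplicity 2.
Eigenvector v = (1,1); generalized eigenvector w with (A-λI)w=v is (0,-1).
General solution: e^(-t)[C_1·v + C_2·(t·v + w)].
Applying x_1(0)=1, x_2(0)=-2 gives C_1=1, C_2=3.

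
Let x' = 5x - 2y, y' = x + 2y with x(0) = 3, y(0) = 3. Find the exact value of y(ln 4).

A = [[5,-2],[1,2]]; eigenvalues λ = 4, 3.
Eigenvectors: (-2,-1) for λ=4, (-1,-1) for λ=3.
From the initial condition, c_1 = 0, c_2 = -3.
y(ln 4) = (0)(4^4)(-1) + (-3)(4^3)(-1) = 192.

192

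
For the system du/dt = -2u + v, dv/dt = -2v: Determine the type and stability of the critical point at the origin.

A = [[-2,1],[0,-2]]; det(A-λI) = λ^2 + 4λ + 4.
repeated λ = -2 with a single eigenvector.

stable improper node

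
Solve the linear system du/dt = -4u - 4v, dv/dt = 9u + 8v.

u(t) = 2C_1e^(2t) + 2C_2te^(2t) - C_2e^(2t), v(t) = -3C_1e^(2t) - 3C_2te^(2t) + C_2e^(2t)

Coefficient matrix A = [[-4, -4], [9, 8]].
Characteristic polynomial det(A - λI) = λ^2 - 4λ + 4 = 0.
Single eigenvalue λ = 2 with algebraic multiplicity 2.
Eigenvector v = (2,-3); generalized eigenvector w with (A-λI)w=v is (-1,1).
General solution: e^(2t)[C_1·v + C_2·(t·v + w)].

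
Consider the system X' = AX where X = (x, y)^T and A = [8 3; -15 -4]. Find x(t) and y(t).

x(t) = c_1e^(2t)cos(3t) + c_2e^(2t)sin(3t), y(t) = -c_1e^(2t)sin(3t) - 2c_1e^(2t)cos(3t) - 2c_2e^(2t)sin(3t) + c_2e^(2t)cos(3t)

Coefficient matrix A = [[8, 3], [-15, -4]].
Characteristic polynomial det(A - λI) = λ^2 - 4λ + 13 = 0.
Eigenvalues λ = 2 ± 3i (complex conjugate pair).
For λ=2+3i: an eigenvector is (1,-2) - i(0,-1) = (1, -2 + i).
A real fundamental pair from Re and Im of e^((2+3i)t)v: X_1 = e^(2t)(cos(3t)·(1,-2) + sin(3t)·(0,-1)), X_2 = e^(2t)(sin(3t)·(1,-2) - cos(3t)·(0,-1)).
General solution: c_1X_1 + c_2X_2.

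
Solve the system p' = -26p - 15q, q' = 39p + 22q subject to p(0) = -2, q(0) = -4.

p(t) = 36e^(-2t)sin(3t) - 2e^(-2t)cos(3t), q(t) = -58e^(-2t)sin(3t) - 4e^(-2t)cos(3t)

Coefficient matrix A = [[-26, -15], [39, 22]].
Characteristic polynomial det(A - λI) = λ^2 + 4λ + 13 = 0.
Eigenvalues λ = -2 ± 3i (complex conjugate pair).
For λ=-2+3i: an eigenvector is (-1,2) - i(-2,3) = (-1 + 2i, 2 - 3i).
A real fundamental pair from Re and Im of e^((-2+3i)t)v: X_1 = e^(-2t)(cos(3t)·(-1,2) + sin(3t)·(-2,3)), X_2 = e^(-2t)(sin(3t)·(-1,2) - cos(3t)·(-2,3)).
General solution: K_1X_1 + K_2X_2.
Applying p(0)=-2, q(0)=-4 gives K_1=-14, K_2=-8.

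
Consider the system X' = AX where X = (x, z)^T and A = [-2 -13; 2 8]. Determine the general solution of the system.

x(t) = -2c_1e^(3t)sin(t) + 3c_1e^(3t)cos(t) + 3c_2e^(3t)sin(t) + 2c_2e^(3t)cos(t), z(t) = c_1e^(3t)sin(t) - c_1e^(3t)cos(t) - c_2e^(3t)sin(t) - c_2e^(3t)cos(t)

Coefficient matrix A = [[-2, -13], [2, 8]].
Characteristic polynomial det(A - λI) = λ^2 - 6λ + 10 = 0.
Eigenvalues λ = 3 ± i (complex conjugate pair).
For λ=3+i: an eigenvector is (3,-1) - i(-2,1) = (3 + 2i, -1 - i).
A real fundamental pair from Re and Im of e^((3+i)t)v: X_1 = e^(3t)(cos(t)·(3,-1) + sin(t)·(-2,1)), X_2 = e^(3t)(sin(t)·(3,-1) - cos(t)·(-2,1)).
General solution: c_1X_1 + c_2X_2.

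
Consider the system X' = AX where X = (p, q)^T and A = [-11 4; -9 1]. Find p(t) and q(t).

p(t) = 2c_1e^(-5t) + 2c_2te^(-5t) + c_2e^(-5t), q(t) = 3c_1e^(-5t) + 3c_2te^(-5t) + 2c_2e^(-5t)

Coefficient matrix A = [[-11, 4], [-9, 1]].
Characteristic polynomial det(A - λI) = λ^2 + 10λ + 25 = 0.
Single eigenvalue λ = -5 with algebraic multiplicity 2.
Eigenvector v = (2,3); generalized eigenvector w with (A-λI)w=v is (1,2).
General solution: e^(-5t)[c_1·v + c_2·(t·v + w)].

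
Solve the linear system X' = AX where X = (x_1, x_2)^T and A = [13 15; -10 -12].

x_1(t) = K_1e^(-2t) - 3K_2e^(3t), x_2(t) = -K_1e^(-2t) + 2K_2e^(3t)

Coefficient matrix A = [[13, 15], [-10, -12]].
Characteristic polynomial det(A - λI) = λ^2 - λ - 6 = 0.
Eigenvalues λ = -2, 3.
For λ=-2: (A-λI) row 1 is [15, 15], so an eigenvector is (1, -1).
For λ=3: (A-λI) row 1 is [10, 15], so an eigenvector is (-3, 2).
General solution: K_1e^(-2t)(1,-1) + K_2e^(3t)(-3,2).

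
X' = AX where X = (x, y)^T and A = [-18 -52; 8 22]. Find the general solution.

x(t) = 2c_1e^(2t)sin(4t) - 3c_1e^(2t)cos(4t) - 3c_2e^(2t)sin(4t) - 2c_2e^(2t)cos(4t), y(t) = -c_1e^(2t)sin(4t) + c_1e^(2t)cos(4t) + c_2e^(2t)sin(4t) + c_2e^(2t)cos(4t)

Coefficient matrix A = [[-18, -52], [8, 22]].
Characteristic polynomial det(A - λI) = λ^2 - 4λ + 20 = 0.
Eigenvalues λ = 2 ± 4i (complex conjugate pair).
For λ=2+4i: an eigenvector is (-3,1) - i(2,-1) = (-3 - 2i, 1 + i).
A real fundamental pair from Re and Im of e^((2+4i)t)v: X_1 = e^(2t)(cos(4t)·(-3,1) + sin(4t)·(2,-1)), X_2 = e^(2t)(sin(4t)·(-3,1) - cos(4t)·(2,-1)).
General solution: c_1X_1 + c_2X_2.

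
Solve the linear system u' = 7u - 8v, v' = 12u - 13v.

Coefficient matrix A = [[7, -8], [12, -13]].
Characteristic polynomial det(A - λI) = λ^2 + 6λ + 5 = 0.
Eigenvalues λ = -5, -1.
For λ=-5: (A-λI) row 1 is [12, -8], so an eigenvector is (-2, -3).
For λ=-1: (A-λI) row 1 is [8, -8], so an eigenvector is (1, 1).
General solution: C_1e^(-5t)(-2,-3) + C_2e^(-t)(1,1).

u(t) = -2C_1e^(-5t) + C_2e^(-t), v(t) = -3C_1e^(-5t) + C_2e^(-t)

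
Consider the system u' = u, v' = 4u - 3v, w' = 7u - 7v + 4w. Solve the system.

Coefficient matrix A = [[1, 0, 0], [4, -3, 0], [7, -7, 4]].
det(A - λI) = 0 gives eigenvalues λ = 1, -3, 4.
For λ=1: eigenvector (1,1,0).
For λ=-3: eigenvector (0,1,1).
For λ=4: eigenvector (0,0,1).
General solution: K_1e^(t)(1,1,0) + K_2e^(-3t)(0,1,1) + K_3e^(4t)(0,0,1).

u(t) = K_1e^(t), v(t) = K_1e^(t) + K_2e^(-3t), w(t) = K_2e^(-3t) + K_3e^(4t)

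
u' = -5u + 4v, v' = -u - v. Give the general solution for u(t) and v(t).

Coefficient matrix A = [[-5, 4], [-1, -1]].
Characteristic polynomial det(A - λI) = λ^2 + 6λ + 9 = 0.
Single eigenvalue λ = -3 with algebraic multiplicity 2.
Eigenvector v = (-2,-1); generalized eigenvector w with (A-λI)w=v is (1,0).
General solution: e^(-3t)[C_1·v + C_2·(t·v + w)].

u(t) = -2C_1e^(-3t) - 2C_2te^(-3t) + C_2e^(-3t), v(t) = -C_1e^(-3t) - C_2te^(-3t)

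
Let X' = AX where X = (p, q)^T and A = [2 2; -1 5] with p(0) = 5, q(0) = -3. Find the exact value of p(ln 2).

-48

A = [[2,2],[-1,5]]; eigenvalues λ = 4, 3.
Eigenvectors: (-1,-1) for λ=4, (-2,-1) for λ=3.
From the initial condition, c_1 = 11, c_2 = -8.
p(ln 2) = (11)(2^4)(-1) + (-8)(2^3)(-2) = -48.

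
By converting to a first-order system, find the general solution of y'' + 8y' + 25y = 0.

Let x_1 = y, x_2 = y'. Then x_1' = x_2 and x_2' = -25x_1 - 8x_2.
A = [[0,1],[-25,-8]]; det(A-λI) = λ^2 + 8λ + 25.
Eigenvalues λ = -4 ± 3i.

y(t) = C_1e^(-4t)cos(3t) + C_2e^(-4t)sin(3t)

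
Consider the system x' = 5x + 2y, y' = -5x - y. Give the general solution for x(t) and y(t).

Coefficient matrix A = [[5, 2], [-5, -1]].
Characteristic polynomial det(A - λI) = λ^2 - 4λ + 5 = 0.
Eigenvalues λ = 2 ± i (complex conjugate pair).
For λ=2+i: an eigenvector is (1,-1) - i(1,-2) = (1 - i, -1 + 2i).
A real fundamental pair from Re and Im of e^((2+i)t)v: X_1 = e^(2t)(cos(t)·(1,-1) + sin(t)·(1,-2)), X_2 = e^(2t)(sin(t)·(1,-1) - cos(t)·(1,-2)).
General solution: c_1X_1 + c_2X_2.

x(t) = c_1e^(2t)sin(t) + c_1e^(2t)cos(t) + c_2e^(2t)sin(t) - c_2e^(2t)cos(t), y(t) = -2c_1e^(2t)sin(t) - c_1e^(2t)cos(t) - c_2e^(2t)sin(t) + 2c_2e^(2t)cos(t)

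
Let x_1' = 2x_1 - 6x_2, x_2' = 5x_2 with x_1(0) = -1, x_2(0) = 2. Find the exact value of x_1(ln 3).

-945

A = [[2,-6],[0,5]]; eigenvalues λ = 2, 5.
Eigenvectors: (-1,0) for λ=2, (2,-1) for λ=5.
From the initial condition, c_1 = -3, c_2 = -2.
x_1(ln 3) = (-3)(3^2)(-1) + (-2)(3^5)(2) = -945.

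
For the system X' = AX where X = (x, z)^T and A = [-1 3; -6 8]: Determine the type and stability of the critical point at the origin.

A = [[-1,3],[-6,8]]; det(A-λI) = λ^2 - 7λ + 10.
λ = 5, 2: both positive.

unstable node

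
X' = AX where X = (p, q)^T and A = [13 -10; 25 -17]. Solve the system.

p(t) = -C_1e^(-2t)sin(5t) + C_1e^(-2t)cos(5t) + C_2e^(-2t)sin(5t) + C_2e^(-2t)cos(5t), q(t) = -C_1e^(-2t)sin(5t) + 2C_1e^(-2t)cos(5t) + 2C_2e^(-2t)sin(5t) + C_2e^(-2t)cos(5t)

Coefficient matrix A = [[13, -10], [25, -17]].
Characteristic polynomial det(A - λI) = λ^2 + 4λ + 29 = 0.
Eigenvalues λ = -2 ± 5i (complex conjugate pair).
For λ=-2+5i: an eigenvector is (1,2) - i(-1,-1) = (1 + i, 2 + i).
A real fundamental pair from Re and Im of e^((-2+5i)t)v: X_1 = e^(-2t)(cos(5t)·(1,2) + sin(5t)·(-1,-1)), X_2 = e^(-2t)(sin(5t)·(1,2) - cos(5t)·(-1,-1)).
General solution: C_1X_1 + C_2X_2.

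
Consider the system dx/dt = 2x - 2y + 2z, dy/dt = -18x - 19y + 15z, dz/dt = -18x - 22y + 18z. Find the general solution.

x(t) = -2C_1e^(3t) + C_2e^(2t), y(t) = 3C_1e^(3t) - 3C_2e^(2t) + C_3e^(-4t), z(t) = 2C_1e^(3t) - 3C_2e^(2t) + C_3e^(-4t)

Coefficient matrix A = [[2, -2, 2], [-18, -19, 15], [-18, -22, 18]].
det(A - λI) = 0 gives eigenvalues λ = 3, 2, -4.
For λ=3: eigenvector (-2,3,2).
For λ=2: eigenvector (1,-3,-3).
For λ=-4: eigenvector (0,1,1).
General solution: C_1e^(3t)(-2,3,2) + C_2e^(2t)(1,-3,-3) + C_3e^(-4t)(0,1,1).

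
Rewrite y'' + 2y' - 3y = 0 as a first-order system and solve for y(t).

Let x_1 = y, x_2 = y'. Then x_1' = x_2 and x_2' = 3x_1 - 2x_2.
A = [[0,1],[3,-2]]; det(A-λI) = λ^2 + 2λ - 3.
Eigenvalues λ = 1, -3 with eigenvectors (1,1), (1,-3).

y(t) = C_1e^(t) + C_2e^(-3t)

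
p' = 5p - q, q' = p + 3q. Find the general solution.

Coefficient matrix A = [[5, -1], [1, 3]].
Characteristic polynomial det(A - λI) = λ^2 - 8λ + 16 = 0.
Single eigenvalue λ = 4 with algebraic multiplicity 2.
Eigenvector v = (1,1); generalized eigenvector w with (A-λI)w=v is (-1,-2).
General solution: e^(4t)[K_1·v + K_2·(t·v + w)].

p(t) = K_1e^(4t) + K_2te^(4t) - K_2e^(4t), q(t) = K_1e^(4t) + K_2te^(4t) - 2K_2e^(4t)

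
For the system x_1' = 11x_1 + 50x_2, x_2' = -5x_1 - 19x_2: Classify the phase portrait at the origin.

stable spiral

A = [[11,50],[-5,-19]]; det(A-λI) = λ^2 + 8λ + 41.
λ = -4 ± 5i: negative real part.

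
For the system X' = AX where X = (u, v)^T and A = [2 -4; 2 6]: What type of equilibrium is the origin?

A = [[2,-4],[2,6]]; det(A-λI) = λ^2 - 8λ + 20.
λ = 4 ± 2i: positive real part.

unstable spiral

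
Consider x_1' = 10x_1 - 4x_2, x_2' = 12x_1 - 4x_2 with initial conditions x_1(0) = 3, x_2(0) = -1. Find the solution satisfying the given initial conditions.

x_1(t) = 14e^(4t) - 11e^(2t), x_2(t) = 21e^(4t) - 22e^(2t)

Coefficient matrix A = [[10, -4], [12, -4]].
Characteristic polynomial det(A - λI) = λ^2 - 6λ + 8 = 0.
Eigenvalues λ = 2, 4.
For λ=2: (A-λI) row 1 is [8, -4], so an eigenvector is (-1, -2).
For λ=4: (A-λI) row 1 is [6, -4], so an eigenvector is (2, 3).
General solution: c_1e^(2t)(-1,-2) + c_2e^(4t)(2,3).
Applying x_1(0)=3, x_2(0)=-1 gives c_1=11, c_2=7.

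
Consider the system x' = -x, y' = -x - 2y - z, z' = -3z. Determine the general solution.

Coefficient matrix A = [[-1, 0, 0], [-1, -2, -1], [0, 0, -3]].
det(A - λI) = 0 gives eigenvalues λ = -1, -2, -3.
For λ=-1: eigenvector (1,-1,0).
For λ=-2: eigenvector (0,1,0).
For λ=-3: eigenvector (0,1,1).
General solution: K_1e^(-t)(1,-1,0) + K_2e^(-2t)(0,1,0) + K_3e^(-3t)(0,1,1).

x(t) = K_1e^(-t), y(t) = -K_1e^(-t) + K_2e^(-2t) + K_3e^(-3t), z(t) = K_3e^(-3t)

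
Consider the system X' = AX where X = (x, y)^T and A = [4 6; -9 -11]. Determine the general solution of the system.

x(t) = -2c_1e^(-5t) + c_2e^(-2t), y(t) = 3c_1e^(-5t) - c_2e^(-2t)

Coefficient matrix A = [[4, 6], [-9, -11]].
Characteristic polynomial det(A - λI) = λ^2 + 7λ + 10 = 0.
Eigenvalues λ = -5, -2.
For λ=-5: (A-λI) row 1 is [9, 6], so an eigenvector is (-2, 3).
For λ=-2: (A-λI) row 1 is [6, 6], so an eigenvector is (1, -1).
General solution: c_1e^(-5t)(-2,3) + c_2e^(-2t)(1,-1).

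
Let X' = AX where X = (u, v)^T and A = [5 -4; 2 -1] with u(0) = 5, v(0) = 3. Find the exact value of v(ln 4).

132

A = [[5,-4],[2,-1]]; eigenvalues λ = 1, 3.
Eigenvectors: (1,1) for λ=1, (-2,-1) for λ=3.
From the initial condition, c_1 = 1, c_2 = -2.
v(ln 4) = (1)(4^1)(1) + (-2)(4^3)(-1) = 132.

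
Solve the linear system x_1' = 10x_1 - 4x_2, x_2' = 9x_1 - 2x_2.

x_1(t) = 2K_1e^(4t) + 2K_2te^(4t) + K_2e^(4t), x_2(t) = 3K_1e^(4t) + 3K_2te^(4t) + K_2e^(4t)

Coefficient matrix A = [[10, -4], [9, -2]].
Characteristic polynomial det(A - λI) = λ^2 - 8λ + 16 = 0.
Single eigenvalue λ = 4 with algebraic multiplicity 2.
Eigenvector v = (2,3); generalized eigenvector w with (A-λI)w=v is (1,1).
General solution: e^(4t)[K_1·v + K_2·(t·v + w)].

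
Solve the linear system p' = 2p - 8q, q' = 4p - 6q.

Coefficient matrix A = [[2, -8], [4, -6]].
Characteristic polynomial det(A - λI) = λ^2 + 4λ + 20 = 0.
Eigenvalues λ = -2 ± 4i (complex conjugate pair).
For λ=-2+4i: an eigenvector is (1,1) - i(-1,0) = (1 + i, 1).
A real fundamental pair from Re and Im of e^((-2+4i)t)v: X_1 = e^(-2t)(cos(4t)·(1,1) + sin(4t)·(-1,0)), X_2 = e^(-2t)(sin(4t)·(1,1) - cos(4t)·(-1,0)).
General solution: K_1X_1 + K_2X_2.

p(t) = -K_1e^(-2t)sin(4t) + K_1e^(-2t)cos(4t) + K_2e^(-2t)sin(4t) + K_2e^(-2t)cos(4t), q(t) = K_1e^(-2t)cos(4t) + K_2e^(-2t)sin(4t)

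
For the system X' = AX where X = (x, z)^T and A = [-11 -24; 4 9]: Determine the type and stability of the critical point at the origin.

A = [[-11,-24],[4,9]]; det(A-λI) = λ^2 + 2λ - 3.
λ = -3, 1: opposite signs.

saddle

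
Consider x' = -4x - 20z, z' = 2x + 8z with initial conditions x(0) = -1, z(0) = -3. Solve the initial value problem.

x(t) = 33e^(2t)sin(2t) - e^(2t)cos(2t), z(t) = -10e^(2t)sin(2t) - 3e^(2t)cos(2t)

Coefficient matrix A = [[-4, -20], [2, 8]].
Characteristic polynomial det(A - λI) = λ^2 - 4λ + 8 = 0.
Eigenvalues λ = 2 ± 2i (complex conjugate pair).
For λ=2+2i: an eigenvector is (-3,1) - i(-1,0) = (-3 + i, 1).
A real fundamental pair from Re and Im of e^((2+2i)t)v: X_1 = e^(2t)(cos(2t)·(-3,1) + sin(2t)·(-1,0)), X_2 = e^(2t)(sin(2t)·(-3,1) - cos(2t)·(-1,0)).
General solution: c_1X_1 + c_2X_2.
Applying x(0)=-1, z(0)=-3 gives c_1=-3, c_2=-10.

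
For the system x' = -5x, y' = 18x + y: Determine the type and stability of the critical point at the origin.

saddle

A = [[-5,0],[18,1]]; det(A-λI) = λ^2 + 4λ - 5.
λ = 1, -5: opposite signs.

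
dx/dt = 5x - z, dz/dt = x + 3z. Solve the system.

Coefficient matrix A = [[5, -1], [1, 3]].
Characteristic polynomial det(A - λI) = λ^2 - 8λ + 16 = 0.
Single eigenvalue λ = 4 with algebraic multiplicity 2.
Eigenvector v = (1,1); generalized eigenvector w with (A-λI)w=v is (0,-1).
General solution: e^(4t)[c_1·v + c_2·(t·v + w)].

x(t) = c_1e^(4t) + c_2te^(4t), z(t) = c_1e^(4t) + c_2te^(4t) - c_2e^(4t)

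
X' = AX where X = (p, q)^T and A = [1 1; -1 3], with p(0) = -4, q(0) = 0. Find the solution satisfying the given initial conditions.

p(t) = 4te^(2t) - 4e^(2t), q(t) = 4te^(2t)

Coefficient matrix A = [[1, 1], [-1, 3]].
Characteristic polynomial det(A - λI) = λ^2 - 4λ + 4 = 0.
Single eigenvalue λ = 2 with algebraic multiplicity 2.
Eigenvector v = (-1,-1); generalized eigenvector w with (A-λI)w=v is (1,0).
General solution: e^(2t)[c_1·v + c_2·(t·v + w)].
Applying p(0)=-4, q(0)=0 gives c_1=0, c_2=-4.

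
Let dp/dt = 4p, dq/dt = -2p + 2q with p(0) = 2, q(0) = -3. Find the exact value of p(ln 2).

32

A = [[4,0],[-2,2]]; eigenvalues λ = 4, 2.
Eigenvectors: (1,-1) for λ=4, (0,1) for λ=2.
From the initial condition, c_1 = 2, c_2 = -1.
p(ln 2) = (2)(2^4)(1) + (-1)(2^2)(0) = 32.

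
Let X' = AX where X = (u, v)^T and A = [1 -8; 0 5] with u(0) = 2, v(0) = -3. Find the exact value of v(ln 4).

A = [[1,-8],[0,5]]; eigenvalues λ = 5, 1.
Eigenvectors: (-2,1) for λ=5, (-1,0) for λ=1.
From the initial condition, c_1 = -3, c_2 = 4.
v(ln 4) = (-3)(4^5)(1) + (4)(4^1)(0) = -3072.

-3072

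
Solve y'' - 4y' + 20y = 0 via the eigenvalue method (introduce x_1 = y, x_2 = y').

Let x_1 = y, x_2 = y'. Then x_1' = x_2 and x_2' = -20x_1 + 4x_2.
A = [[0,1],[-20,4]]; det(A-λI) = λ^2 - 4λ + 20.
Eigenvalues λ = 2 ± 4i.

y(t) = C_1e^(2t)cos(4t) + C_2e^(2t)sin(4t)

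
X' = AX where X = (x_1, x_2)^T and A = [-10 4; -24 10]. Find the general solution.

x_1(t) = K_1e^(-2t) - K_2e^(2t), x_2(t) = 2K_1e^(-2t) - 3K_2e^(2t)

Coefficient matrix A = [[-10, 4], [-24, 10]].
Characteristic polynomial det(A - λI) = λ^2 - 4 = 0.
Eigenvalues λ = -2, 2.
For λ=-2: (A-λI) row 1 is [-8, 4], so an eigenvector is (1, 2).
For λ=2: (A-λI) row 1 is [-12, 4], so an eigenvector is (-1, -3).
General solution: K_1e^(-2t)(1,2) + K_2e^(2t)(-1,-3).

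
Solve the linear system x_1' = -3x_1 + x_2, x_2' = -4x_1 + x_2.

Coefficient matrix A = [[-3, 1], [-4, 1]].
Characteristic polynomial det(A - λI) = λ^2 + 2λ + 1 = 0.
Single eigenvalue λ = -1 with algebraic multiplicity 2.
Eigenvector v = (-1,-2); generalized eigenvector w with (A-λI)w=v is (0,-1).
General solution: e^(-t)[C_1·v + C_2·(t·v + w)].

x_1(t) = -C_1e^(-t) - C_2te^(-t), x_2(t) = -2C_1e^(-t) - 2C_2te^(-t) - C_2e^(-t)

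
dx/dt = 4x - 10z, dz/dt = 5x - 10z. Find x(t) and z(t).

x(t) = 3C_1e^(-3t)sin(t) - C_1e^(-3t)cos(t) - C_2e^(-3t)sin(t) - 3C_2e^(-3t)cos(t), z(t) = 2C_1e^(-3t)sin(t) - C_1e^(-3t)cos(t) - C_2e^(-3t)sin(t) - 2C_2e^(-3t)cos(t)

Coefficient matrix A = [[4, -10], [5, -10]].
Characteristic polynomial det(A - λI) = λ^2 + 6λ + 10 = 0.
Eigenvalues λ = -3 ± i (complex conjugate pair).
For λ=-3+i: an eigenvector is (-1,-1) - i(3,2) = (-1 - 3i, -1 - 2i).
A real fundamental pair from Re and Im of e^((-3+i)t)v: X_1 = e^(-3t)(cos(t)·(-1,-1) + sin(t)·(3,2)), X_2 = e^(-3t)(sin(t)·(-1,-1) - cos(t)·(3,2)).
General solution: C_1X_1 + C_2X_2.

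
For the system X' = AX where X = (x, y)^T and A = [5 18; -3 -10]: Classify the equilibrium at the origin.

A = [[5,18],[-3,-10]]; det(A-λI) = λ^2 + 5λ + 4.
λ = -1, -4: both negative.

stable node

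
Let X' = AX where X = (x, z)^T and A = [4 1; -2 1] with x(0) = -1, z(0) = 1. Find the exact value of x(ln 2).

-8

A = [[4,1],[-2,1]]; eigenvalues λ = 3, 2.
Eigenvectors: (-1,1) for λ=3, (1,-2) for λ=2.
From the initial condition, c_1 = 1, c_2 = 0.
x(ln 2) = (1)(2^3)(-1) + (0)(2^2)(1) = -8.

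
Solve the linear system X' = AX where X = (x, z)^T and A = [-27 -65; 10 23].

x(t) = -2K_1e^(-2t)sin(5t) + 3K_1e^(-2t)cos(5t) + 3K_2e^(-2t)sin(5t) + 2K_2e^(-2t)cos(5t), z(t) = K_1e^(-2t)sin(5t) - K_1e^(-2t)cos(5t) - K_2e^(-2t)sin(5t) - K_2e^(-2t)cos(5t)

Coefficient matrix A = [[-27, -65], [10, 23]].
Characteristic polynomial det(A - λI) = λ^2 + 4λ + 29 = 0.
Eigenvalues λ = -2 ± 5i (complex conjugate pair).
For λ=-2+5i: an eigenvector is (3,-1) - i(-2,1) = (3 + 2i, -1 - i).
A real fundamental pair from Re and Im of e^((-2+5i)t)v: X_1 = e^(-2t)(cos(5t)·(3,-1) + sin(5t)·(-2,1)), X_2 = e^(-2t)(sin(5t)·(3,-1) - cos(5t)·(-2,1)).
General solution: K_1X_1 + K_2X_2.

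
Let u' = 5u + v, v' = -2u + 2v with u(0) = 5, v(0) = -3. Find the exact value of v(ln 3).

-459

A = [[5,1],[-2,2]]; eigenvalues λ = 4, 3.
Eigenvectors: (1,-1) for λ=4, (-1,2) for λ=3.
From the initial condition, c_1 = 7, c_2 = 2.
v(ln 3) = (7)(3^4)(-1) + (2)(3^3)(2) = -459.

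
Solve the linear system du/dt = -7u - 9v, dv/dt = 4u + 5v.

u(t) = -3C_1e^(-t) - 3C_2te^(-t) - C_2e^(-t), v(t) = 2C_1e^(-t) + 2C_2te^(-t) + C_2e^(-t)

Coefficient matrix A = [[-7, -9], [4, 5]].
Characteristic polynomial det(A - λI) = λ^2 + 2λ + 1 = 0.
Single eigenvalue λ = -1 with algebraic multiplicity 2.
Eigenvector v = (-3,2); generalized eigenvector w with (A-λI)w=v is (-1,1).
General solution: e^(-t)[C_1·v + C_2·(t·v + w)].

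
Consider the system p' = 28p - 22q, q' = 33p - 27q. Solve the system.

p(t) = 2C_1e^(-5t) - C_2e^(6t), q(t) = 3C_1e^(-5t) - C_2e^(6t)

Coefficient matrix A = [[28, -22], [33, -27]].
Characteristic polynomial det(A - λI) = λ^2 - λ - 30 = 0.
Eigenvalues λ = -5, 6.
For λ=-5: (A-λI) row 1 is [33, -22], so an eigenvector is (2, 3).
For λ=6: (A-λI) row 1 is [22, -22], so an eigenvector is (-1, -1).
General solution: C_1e^(-5t)(2,3) + C_2e^(6t)(-1,-1).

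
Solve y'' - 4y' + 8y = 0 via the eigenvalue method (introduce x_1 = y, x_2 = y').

y(t) = K_1e^(2t)cos(2t) + K_2e^(2t)sin(2t)

Let x_1 = y, x_2 = y'. Then x_1' = x_2 and x_2' = -8x_1 + 4x_2.
A = [[0,1],[-8,4]]; det(A-λI) = λ^2 - 4λ + 8.
Eigenvalues λ = 2 ± 2i.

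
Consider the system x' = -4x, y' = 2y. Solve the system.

Coefficient matrix A = [[-4, 0], [0, 2]].
Characteristic polynomial det(A - λI) = λ^2 + 2λ - 8 = 0.
Eigenvalues λ = 2, -4.
For λ=2: (A-λI) row 1 is [-6, 0], so an eigenvector is (0, 1).
For λ=-4: (A-λI) row 2 is [0, 6], so an eigenvector is (-1, 0).
General solution: K_1e^(2t)(0,1) + K_2e^(-4t)(-1,0).

x(t) = -K_2e^(-4t), y(t) = K_1e^(2t)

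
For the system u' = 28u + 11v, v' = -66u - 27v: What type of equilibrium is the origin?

saddle

A = [[28,11],[-66,-27]]; det(A-λI) = λ^2 - λ - 30.
λ = 6, -5: opposite signs.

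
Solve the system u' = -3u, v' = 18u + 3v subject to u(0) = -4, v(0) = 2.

u(t) = -4e^(-3t), v(t) = -10e^(3t) + 12e^(-3t)

Coefficient matrix A = [[-3, 0], [18, 3]].
Characteristic polynomial det(A - λI) = λ^2 - 9 = 0.
Eigenvalues λ = -3, 3.
For λ=-3: (A-λI) row 2 is [18, 6], so an eigenvector is (-1, 3).
For λ=3: (A-λI) row 1 is [-6, 0], so an eigenvector is (0, -1).
General solution: c_1e^(-3t)(-1,3) + c_2e^(3t)(0,-1).
Applying u(0)=-4, v(0)=2 gives c_1=4, c_2=10.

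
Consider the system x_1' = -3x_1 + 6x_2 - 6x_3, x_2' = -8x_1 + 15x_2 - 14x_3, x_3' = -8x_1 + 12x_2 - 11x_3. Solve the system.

Coefficient matrix A = [[-3, 6, -6], [-8, 15, -14], [-8, 12, -11]].
det(A - λI) = 0 gives eigenvalues λ = -3, 3, 1.
For λ=-3: eigenvector (1,2,2).
For λ=3: eigenvector (1,3,2).
For λ=1: eigenvector (0,1,1).
General solution: C_1e^(-3t)(1,2,2) + C_2e^(3t)(1,3,2) + C_3e^(t)(0,1,1).

x_1(t) = C_1e^(-3t) + C_2e^(3t), x_2(t) = 2C_1e^(-3t) + 3C_2e^(3t) + C_3e^(t), x_3(t) = 2C_1e^(-3t) + 2C_2e^(3t) + C_3e^(t)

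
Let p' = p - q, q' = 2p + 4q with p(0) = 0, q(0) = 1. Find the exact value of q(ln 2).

A = [[1,-1],[2,4]]; eigenvalues λ = 3, 2.
Eigenvectors: (1,-2) for λ=3, (1,-1) for λ=2.
From the initial condition, c_1 = -1, c_2 = 1.
q(ln 2) = (-1)(2^3)(-2) + (1)(2^2)(-1) = 12.

12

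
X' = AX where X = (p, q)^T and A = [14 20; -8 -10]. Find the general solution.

p(t) = -2K_1e^(2t)sin(4t) + K_1e^(2t)cos(4t) + K_2e^(2t)sin(4t) + 2K_2e^(2t)cos(4t), q(t) = K_1e^(2t)sin(4t) - K_1e^(2t)cos(4t) - K_2e^(2t)sin(4t) - K_2e^(2t)cos(4t)

Coefficient matrix A = [[14, 20], [-8, -10]].
Characteristic polynomial det(A - λI) = λ^2 - 4λ + 20 = 0.
Eigenvalues λ = 2 ± 4i (complex conjugate pair).
For λ=2+4i: an eigenvector is (1,-1) - i(-2,1) = (1 + 2i, -1 - i).
A real fundamental pair from Re and Im of e^((2+4i)t)v: X_1 = e^(2t)(cos(4t)·(1,-1) + sin(4t)·(-2,1)), X_2 = e^(2t)(sin(4t)·(1,-1) - cos(4t)·(-2,1)).
General solution: K_1X_1 + K_2X_2.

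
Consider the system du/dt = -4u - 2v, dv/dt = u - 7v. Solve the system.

Coefficient matrix A = [[-4, -2], [1, -7]].
Characteristic polynomial det(A - λI) = λ^2 + 11λ + 30 = 0.
Eigenvalues λ = -6, -5.
For λ=-6: (A-λI) row 1 is [2, -2], so an eigenvector is (-1, -1).
For λ=-5: (A-λI) row 1 is [1, -2], so an eigenvector is (2, 1).
General solution: C_1e^(-6t)(-1,-1) + C_2e^(-5t)(2,1).

u(t) = -C_1e^(-6t) + 2C_2e^(-5t), v(t) = -C_1e^(-6t) + C_2e^(-5t)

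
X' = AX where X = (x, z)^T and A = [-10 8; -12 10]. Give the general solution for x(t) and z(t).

x(t) = -K_1e^(-2t) + 2K_2e^(2t), z(t) = -K_1e^(-2t) + 3K_2e^(2t)

Coefficient matrix A = [[-10, 8], [-12, 10]].
Characteristic polynomial det(A - λI) = λ^2 - 4 = 0.
Eigenvalues λ = -2, 2.
For λ=-2: (A-λI) row 1 is [-8, 8], so an eigenvector is (-1, -1).
For λ=2: (A-λI) row 1 is [-12, 8], so an eigenvector is (2, 3).
General solution: K_1e^(-2t)(-1,-1) + K_2e^(2t)(2,3).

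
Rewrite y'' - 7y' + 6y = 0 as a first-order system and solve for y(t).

y(t) = c_1e^(6t) + c_2e^(t)

Let x_1 = y, x_2 = y'. Then x_1' = x_2 and x_2' = -6x_1 + 7x_2.
A = [[0,1],[-6,7]]; det(A-λI) = λ^2 - 7λ + 6.
Eigenvalues λ = 6, 1 with eigenvectors (1,6), (1,1).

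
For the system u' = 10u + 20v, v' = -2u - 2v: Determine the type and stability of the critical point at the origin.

unstable spiral

A = [[10,20],[-2,-2]]; det(A-λI) = λ^2 - 8λ + 20.
λ = 4 ± 2i: positive real part.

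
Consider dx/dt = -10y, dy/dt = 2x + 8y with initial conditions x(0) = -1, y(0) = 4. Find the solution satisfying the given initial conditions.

x(t) = -18e^(4t)sin(2t) - e^(4t)cos(2t), y(t) = 7e^(4t)sin(2t) + 4e^(4t)cos(2t)

Coefficient matrix A = [[0, -10], [2, 8]].
Characteristic polynomial det(A - λI) = λ^2 - 8λ + 20 = 0.
Eigenvalues λ = 4 ± 2i (complex conjugate pair).
For λ=4+2i: an eigenvector is (-1,0) - i(2,-1) = (-1 - 2i, 0 + i).
A real fundamental pair from Re and Im of e^((4+2i)t)v: X_1 = e^(4t)(cos(2t)·(-1,0) + sin(2t)·(2,-1)), X_2 = e^(4t)(sin(2t)·(-1,0) - cos(2t)·(2,-1)).
General solution: c_1X_1 + c_2X_2.
Applying x(0)=-1, y(0)=4 gives c_1=-7, c_2=4.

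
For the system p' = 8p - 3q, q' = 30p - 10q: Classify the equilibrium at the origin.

stable spiral

A = [[8,-3],[30,-10]]; det(A-λI) = λ^2 + 2λ + 10.
λ = -1 ± 3i: negative real part.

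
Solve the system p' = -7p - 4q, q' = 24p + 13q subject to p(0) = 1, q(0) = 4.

Coefficient matrix A = [[-7, -4], [24, 13]].
Characteristic polynomial det(A - λI) = λ^2 - 6λ + 5 = 0.
Eigenvalues λ = 1, 5.
For λ=1: (A-λI) row 1 is [-8, -4], so an eigenvector is (1, -2).
For λ=5: (A-λI) row 1 is [-12, -4], so an eigenvector is (1, -3).
General solution: c_1e^(t)(1,-2) + c_2e^(5t)(1,-3).
Applying p(0)=1, q(0)=4 gives c_1=7, c_2=-6.

p(t) = -6e^(5t) + 7e^(t), q(t) = 18e^(5t) - 14e^(t)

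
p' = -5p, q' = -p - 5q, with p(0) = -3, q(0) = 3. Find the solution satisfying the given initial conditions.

Coefficient matrix A = [[-5, 0], [-1, -5]].
Characteristic polynomial det(A - λI) = λ^2 + 10λ + 25 = 0.
Single eigenvalue λ = -5 with algebraic multiplicity 2.
Eigenvector v = (0,1); generalized eigenvector w with (A-λI)w=v is (-1,1).
General solution: e^(-5t)[C_1·v + C_2·(t·v + w)].
Applying p(0)=-3, q(0)=3 gives C_1=0, C_2=3.

p(t) = -3e^(-5t), q(t) = 3te^(-5t) + 3e^(-5t)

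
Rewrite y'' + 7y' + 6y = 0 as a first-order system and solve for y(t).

y(t) = C_1e^(-t) + C_2e^(-6t)

Let x_1 = y, x_2 = y'. Then x_1' = x_2 and x_2' = -6x_1 - 7x_2.
A = [[0,1],[-6,-7]]; det(A-λI) = λ^2 + 7λ + 6.
Eigenvalues λ = -1, -6 with eigenvectors (1,-1), (1,-6).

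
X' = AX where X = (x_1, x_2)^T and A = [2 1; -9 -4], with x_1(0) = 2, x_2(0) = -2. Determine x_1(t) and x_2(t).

Coefficient matrix A = [[2, 1], [-9, -4]].
Characteristic polynomial det(A - λI) = λ^2 + 2λ + 1 = 0.
Single eigenvalue λ = -1 with algebraic multiplicity 2.
Eigenvector v = (-1,3); generalized eigenvector w with (A-λI)w=v is (-1,2).
General solution: e^(-t)[C_1·v + C_2·(t·v + w)].
Applying x_1(0)=2, x_2(0)=-2 gives C_1=2, C_2=-4.

x_1(t) = 4te^(-t) + 2e^(-t), x_2(t) = -12te^(-t) - 2e^(-t)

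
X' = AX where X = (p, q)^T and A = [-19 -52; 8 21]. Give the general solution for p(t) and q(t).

p(t) = -2c_1e^(t)sin(4t) + 3c_1e^(t)cos(4t) + 3c_2e^(t)sin(4t) + 2c_2e^(t)cos(4t), q(t) = c_1e^(t)sin(4t) - c_1e^(t)cos(4t) - c_2e^(t)sin(4t) - c_2e^(t)cos(4t)

Coefficient matrix A = [[-19, -52], [8, 21]].
Characteristic polynomial det(A - λI) = λ^2 - 2λ + 17 = 0.
Eigenvalues λ = 1 ± 4i (complex conjugate pair).
For λ=1+4i: an eigenvector is (3,-1) - i(-2,1) = (3 + 2i, -1 - i).
A real fundamental pair from Re and Im of e^((1+4i)t)v: X_1 = e^(t)(cos(4t)·(3,-1) + sin(4t)·(-2,1)), X_2 = e^(t)(sin(4t)·(3,-1) - cos(4t)·(-2,1)).
General solution: c_1X_1 + c_2X_2.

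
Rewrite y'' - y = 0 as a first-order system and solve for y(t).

y(t) = C_1e^(-t) + C_2e^(t)

Let x_1 = y, x_2 = y'. Then x_1' = x_2 and x_2' = x_1.
A = [[0,1],[1,0]]; det(A-λI) = λ^2 - 1.
Eigenvalues λ = -1, 1 with eigenvectors (1,-1), (1,1).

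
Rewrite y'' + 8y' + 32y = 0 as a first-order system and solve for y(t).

Let x_1 = y, x_2 = y'. Then x_1' = x_2 and x_2' = -32x_1 - 8x_2.
A = [[0,1],[-32,-8]]; det(A-λI) = λ^2 + 8λ + 32.
Eigenvalues λ = -4 ± 4i.

y(t) = K_1e^(-4t)cos(4t) + K_2e^(-4t)sin(4t)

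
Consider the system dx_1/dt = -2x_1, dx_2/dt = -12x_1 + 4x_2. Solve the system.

Coefficient matrix A = [[-2, 0], [-12, 4]].
Characteristic polynomial det(A - λI) = λ^2 - 2λ - 8 = 0.
Eigenvalues λ = -2, 4.
For λ=-2: (A-λI) row 2 is [-12, 6], so an eigenvector is (-1, -2).
For λ=4: (A-λI) row 1 is [-6, 0], so an eigenvector is (0, 1).
General solution: c_1e^(-2t)(-1,-2) + c_2e^(4t)(0,1).

x_1(t) = -c_1e^(-2t), x_2(t) = -2c_1e^(-2t) + c_2e^(4t)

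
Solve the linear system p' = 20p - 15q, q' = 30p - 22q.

Coefficient matrix A = [[20, -15], [30, -22]].
Characteristic polynomial det(A - λI) = λ^2 + 2λ + 10 = 0.
Eigenvalues λ = -1 ± 3i (complex conjugate pair).
For λ=-1+3i: an eigenvector is (1,1) - i(2,3) = (1 - 2i, 1 - 3i).
A real fundamental pair from Re and Im of e^((-1+3i)t)v: X_1 = e^(-t)(cos(3t)·(1,1) + sin(3t)·(2,3)), X_2 = e^(-t)(sin(3t)·(1,1) - cos(3t)·(2,3)).
General solution: c_1X_1 + c_2X_2.

p(t) = 2c_1e^(-t)sin(3t) + c_1e^(-t)cos(3t) + c_2e^(-t)sin(3t) - 2c_2e^(-t)cos(3t), q(t) = 3c_1e^(-t)sin(3t) + c_1e^(-t)cos(3t) + c_2e^(-t)sin(3t) - 3c_2e^(-t)cos(3t)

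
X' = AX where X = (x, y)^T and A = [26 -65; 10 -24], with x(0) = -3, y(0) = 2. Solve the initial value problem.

Coefficient matrix A = [[26, -65], [10, -24]].
Characteristic polynomial det(A - λI) = λ^2 - 2λ + 26 = 0.
Eigenvalues λ = 1 ± 5i (complex conjugate pair).
For λ=1+5i: an eigenvector is (3,1) - i(2,1) = (3 - 2i, 1 - i).
A real fundamental pair from Re and Im of e^((1+5i)t)v: X_1 = e^(t)(cos(5t)·(3,1) + sin(5t)·(2,1)), X_2 = e^(t)(sin(5t)·(3,1) - cos(5t)·(2,1)).
General solution: c_1X_1 + c_2X_2.
Applying x(0)=-3, y(0)=2 gives c_1=-7, c_2=-9.

x(t) = -41e^(t)sin(5t) - 3e^(t)cos(5t), y(t) = -16e^(t)sin(5t) + 2e^(t)cos(5t)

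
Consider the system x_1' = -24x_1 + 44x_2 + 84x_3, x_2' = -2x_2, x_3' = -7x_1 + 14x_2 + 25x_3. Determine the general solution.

x_1(t) = -3C_1e^(4t) + 4C_2e^(-3t) + 2C_3e^(-2t), x_2(t) = C_3e^(-2t), x_3(t) = -C_1e^(4t) + C_2e^(-3t)

Coefficient matrix A = [[-24, 44, 84], [0, -2, 0], [-7, 14, 25]].
det(A - λI) = 0 gives eigenvalues λ = 4, -3, -2.
For λ=4: eigenvector (-3,0,-1).
For λ=-3: eigenvector (4,0,1).
For λ=-2: eigenvector (2,1,0).
General solution: C_1e^(4t)(-3,0,-1) + C_2e^(-3t)(4,0,1) + C_3e^(-2t)(2,1,0).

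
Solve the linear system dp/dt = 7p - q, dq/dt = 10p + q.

Coefficient matrix A = [[7, -1], [10, 1]].
Characteristic polynomial det(A - λI) = λ^2 - 8λ + 17 = 0.
Eigenvalues λ = 4 ± i (complex conjugate pair).
For λ=4+i: an eigenvector is (0,-1) - i(1,3) = (0 - i, -1 - 3i).
A real fundamental pair from Re and Im of e^((4+i)t)v: X_1 = e^(4t)(cos(t)·(0,-1) + sin(t)·(1,3)), X_2 = e^(4t)(sin(t)·(0,-1) - cos(t)·(1,3)).
General solution: c_1X_1 + c_2X_2.

p(t) = c_1e^(4t)sin(t) - c_2e^(4t)cos(t), q(t) = 3c_1e^(4t)sin(t) - c_1e^(4t)cos(t) - c_2e^(4t)sin(t) - 3c_2e^(4t)cos(t)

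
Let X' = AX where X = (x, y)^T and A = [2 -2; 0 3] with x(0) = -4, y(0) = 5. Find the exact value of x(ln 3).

-216

A = [[2,-2],[0,3]]; eigenvalues λ = 3, 2.
Eigenvectors: (2,-1) for λ=3, (-1,0) for λ=2.
From the initial condition, c_1 = -5, c_2 = -6.
x(ln 3) = (-5)(3^3)(2) + (-6)(3^2)(-1) = -216.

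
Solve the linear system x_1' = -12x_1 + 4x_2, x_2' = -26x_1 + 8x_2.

x_1(t) = c_1e^(-2t)sin(2t) - c_1e^(-2t)cos(2t) - c_2e^(-2t)sin(2t) - c_2e^(-2t)cos(2t), x_2(t) = 3c_1e^(-2t)sin(2t) - 2c_1e^(-2t)cos(2t) - 2c_2e^(-2t)sin(2t) - 3c_2e^(-2t)cos(2t)

Coefficient matrix A = [[-12, 4], [-26, 8]].
Characteristic polynomial det(A - λI) = λ^2 + 4λ + 8 = 0.
Eigenvalues λ = -2 ± 2i (complex conjugate pair).
For λ=-2+2i: an eigenvector is (-1,-2) - i(1,3) = (-1 - i, -2 - 3i).
A real fundamental pair from Re and Im of e^((-2+2i)t)v: X_1 = e^(-2t)(cos(2t)·(-1,-2) + sin(2t)·(1,3)), X_2 = e^(-2t)(sin(2t)·(-1,-2) - cos(2t)·(1,3)).
General solution: c_1X_1 + c_2X_2.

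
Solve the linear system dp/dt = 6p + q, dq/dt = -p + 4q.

Coefficient matrix A = [[6, 1], [-1, 4]].
Characteristic polynomial det(A - λI) = λ^2 - 10λ + 25 = 0.
Single eigenvalue λ = 5 with algebraic multiplicity 2.
Eigenvector v = (-1,1); generalized eigenvector w with (A-λI)w=v is (0,-1).
General solution: e^(5t)[C_1·v + C_2·(t·v + w)].

p(t) = -C_1e^(5t) - C_2te^(5t), q(t) = C_1e^(5t) + C_2te^(5t) - C_2e^(5t)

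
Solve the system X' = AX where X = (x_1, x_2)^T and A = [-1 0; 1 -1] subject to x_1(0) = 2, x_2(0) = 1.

x_1(t) = 2e^(-t), x_2(t) = 2te^(-t) + e^(-t)

Coefficient matrix A = [[-1, 0], [1, -1]].
Characteristic polynomial det(A - λI) = λ^2 + 2λ + 1 = 0.
Single eigenvalue λ = -1 with algebraic multiplicity 2.
Eigenvector v = (0,1); generalized eigenvector w with (A-λI)w=v is (1,-2).
General solution: e^(-t)[c_1·v + c_2·(t·v + w)].
Applying x_1(0)=2, x_2(0)=1 gives c_1=5, c_2=2.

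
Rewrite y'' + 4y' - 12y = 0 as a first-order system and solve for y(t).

Let x_1 = y, x_2 = y'. Then x_1' = x_2 and x_2' = 12x_1 - 4x_2.
A = [[0,1],[12,-4]]; det(A-λI) = λ^2 + 4λ - 12.
Eigenvalues λ = 2, -6 with eigenvectors (1,2), (1,-6).

y(t) = c_1e^(2t) + c_2e^(-6t)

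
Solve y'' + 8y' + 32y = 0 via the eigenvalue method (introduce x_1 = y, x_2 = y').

Let x_1 = y, x_2 = y'. Then x_1' = x_2 and x_2' = -32x_1 - 8x_2.
A = [[0,1],[-32,-8]]; det(A-λI) = λ^2 + 8λ + 32.
Eigenvalues λ = -4 ± 4i.

y(t) = K_1e^(-4t)cos(4t) + K_2e^(-4t)sin(4t)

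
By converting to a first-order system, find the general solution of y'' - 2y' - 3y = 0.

Let x_1 = y, x_2 = y'. Then x_1' = x_2 and x_2' = 3x_1 + 2x_2.
A = [[0,1],[3,2]]; det(A-λI) = λ^2 - 2λ - 3.
Eigenvalues λ = 3, -1 with eigenvectors (1,3), (1,-1).

y(t) = c_1e^(3t) + c_2e^(-t)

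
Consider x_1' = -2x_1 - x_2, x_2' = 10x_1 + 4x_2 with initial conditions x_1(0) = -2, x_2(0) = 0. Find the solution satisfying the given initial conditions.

x_1(t) = 6e^(t)sin(t) - 2e^(t)cos(t), x_2(t) = -20e^(t)sin(t)

Coefficient matrix A = [[-2, -1], [10, 4]].
Characteristic polynomial det(A - λI) = λ^2 - 2λ + 2 = 0.
Eigenvalues λ = 1 ± i (complex conjugate pair).
For λ=1+i: an eigenvector is (0,1) - i(-1,3) = (0 + i, 1 - 3i).
A real fundamental pair from Re and Im of e^((1+i)t)v: X_1 = e^(t)(cos(t)·(0,1) + sin(t)·(-1,3)), X_2 = e^(t)(sin(t)·(0,1) - cos(t)·(-1,3)).
General solution: C_1X_1 + C_2X_2.
Applying x_1(0)=-2, x_2(0)=0 gives C_1=-6, C_2=-2.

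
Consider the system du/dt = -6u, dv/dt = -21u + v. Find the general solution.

Coefficient matrix A = [[-6, 0], [-21, 1]].
Characteristic polynomial det(A - λI) = λ^2 + 5λ - 6 = 0.
Eigenvalues λ = 1, -6.
For λ=1: (A-λI) row 1 is [-7, 0], so an eigenvector is (0, 1).
For λ=-6: (A-λI) row 2 is [-21, 7], so an eigenvector is (1, 3).
General solution: c_1e^(t)(0,1) + c_2e^(-6t)(1,3).

u(t) = c_2e^(-6t), v(t) = c_1e^(t) + 3c_2e^(-6t)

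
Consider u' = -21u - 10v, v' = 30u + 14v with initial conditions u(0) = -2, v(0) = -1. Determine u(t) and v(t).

Coefficient matrix A = [[-21, -10], [30, 14]].
Characteristic polynomial det(A - λI) = λ^2 + 7λ + 6 = 0.
Eigenvalues λ = -6, -1.
For λ=-6: (A-λI) row 1 is [-15, -10], so an eigenvector is (-2, 3).
For λ=-1: (A-λI) row 1 is [-20, -10], so an eigenvector is (1, -2).
General solution: K_1e^(-6t)(-2,3) + K_2e^(-t)(1,-2).
Applying u(0)=-2, v(0)=-1 gives K_1=5, K_2=8.

u(t) = 8e^(-t) - 10e^(-6t), v(t) = -16e^(-t) + 15e^(-6t)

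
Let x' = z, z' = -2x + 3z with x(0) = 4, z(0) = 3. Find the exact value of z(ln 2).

2

A = [[0,1],[-2,3]]; eigenvalues λ = 1, 2.
Eigenvectors: (-1,-1) for λ=1, (-1,-2) for λ=2.
From the initial condition, c_1 = -5, c_2 = 1.
z(ln 2) = (-5)(2^1)(-1) + (1)(2^2)(-2) = 2.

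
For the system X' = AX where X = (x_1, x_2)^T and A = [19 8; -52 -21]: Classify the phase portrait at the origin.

A = [[19,8],[-52,-21]]; det(A-λI) = λ^2 + 2λ + 17.
λ = -1 ± 4i: negative real part.

stable spiral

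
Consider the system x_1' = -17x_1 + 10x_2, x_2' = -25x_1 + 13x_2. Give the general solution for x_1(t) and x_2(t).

Coefficient matrix A = [[-17, 10], [-25, 13]].
Characteristic polynomial det(A - λI) = λ^2 + 4λ + 29 = 0.
Eigenvalues λ = -2 ± 5i (complex conjugate pair).
For λ=-2+5i: an eigenvector is (1,2) - i(1,1) = (1 - i, 2 - i).
A real fundamental pair from Re and Im of e^((-2+5i)t)v: X_1 = e^(-2t)(cos(5t)·(1,2) + sin(5t)·(1,1)), X_2 = e^(-2t)(sin(5t)·(1,2) - cos(5t)·(1,1)).
General solution: C_1X_1 + C_2X_2.

x_1(t) = C_1e^(-2t)sin(5t) + C_1e^(-2t)cos(5t) + C_2e^(-2t)sin(5t) - C_2e^(-2t)cos(5t), x_2(t) = C_1e^(-2t)sin(5t) + 2C_1e^(-2t)cos(5t) + 2C_2e^(-2t)sin(5t) - C_2e^(-2t)cos(5t)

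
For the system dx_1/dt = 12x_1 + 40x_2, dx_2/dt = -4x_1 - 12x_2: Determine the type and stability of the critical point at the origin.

A = [[12,40],[-4,-12]]; det(A-λI) = λ^2 + 16.
λ = 0 ± 4i: zero real part.

center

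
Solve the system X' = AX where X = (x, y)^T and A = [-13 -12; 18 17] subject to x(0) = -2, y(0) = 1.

x(t) = 2e^(5t) - 4e^(-t), y(t) = -3e^(5t) + 4e^(-t)

Coefficient matrix A = [[-13, -12], [18, 17]].
Characteristic polynomial det(A - λI) = λ^2 - 4λ - 5 = 0.
Eigenvalues λ = 5, -1.
For λ=5: (A-λI) row 1 is [-18, -12], so an eigenvector is (2, -3).
For λ=-1: (A-λI) row 1 is [-12, -12], so an eigenvector is (-1, 1).
General solution: c_1e^(5t)(2,-3) + c_2e^(-t)(-1,1).
Applying x(0)=-2, y(0)=1 gives c_1=1, c_2=4.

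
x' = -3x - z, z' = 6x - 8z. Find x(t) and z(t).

Coefficient matrix A = [[-3, -1], [6, -8]].
Characteristic polynomial det(A - λI) = λ^2 + 11λ + 30 = 0.
Eigenvalues λ = -6, -5.
For λ=-6: (A-λI) row 1 is [3, -1], so an eigenvector is (1, 3).
For λ=-5: (A-λI) row 1 is [2, -1], so an eigenvector is (1, 2).
General solution: c_1e^(-6t)(1,3) + c_2e^(-5t)(1,2).

x(t) = c_1e^(-6t) + c_2e^(-5t), z(t) = 3c_1e^(-6t) + 2c_2e^(-5t)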